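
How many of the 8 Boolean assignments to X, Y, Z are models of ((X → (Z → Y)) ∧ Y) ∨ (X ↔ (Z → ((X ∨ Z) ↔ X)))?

7

Initial set: {(((X → (Z → Y)) ∧ Y) ∨ (X ↔ (Z → ((X ∨ Z) ↔ X))))}.
(((X → (Z → Y)) ∧ Y) ∨ (X ↔ (Z → ((X ∨ Z) ↔ X)))): β-rule — branch into ((X → (Z → Y)) ∧ Y)  //  (X ↔ (Z → ((X ∨ Z) ↔ X))).
  branch 1 (add ((X → (Z → Y)) ∧ Y)):
    ((X → (Z → Y)) ∧ Y): α-rule — add (X → (Z → Y)), Y.
    (X → (Z → Y)): β-rule — branch into ¬X  //  (Z → Y).
      branch 1.1 (add ¬X):
        ○ open, literals {X=false, Y=true}.
      branch 1.2 (add (Z → Y)):
        (Z → Y): β-rule — branch into ¬Z  //  Y.
          branch 1.2.1 (add ¬Z):
            ○ open, literals {Y=true, Z=false}.
          branch 1.2.2 (add Y):
            ○ open, literals {Y=true}.
  branch 2 (add (X ↔ (Z → ((X ∨ Z) ↔ X)))):
    (X ↔ (Z → ((X ∨ Z) ↔ X))): β-rule — branch into X, (Z → ((X ∨ Z) ↔ X))  //  ¬X, ¬(Z → ((X ∨ Z) ↔ X)).
      branch 2.1 (add X, (Z → ((X ∨ Z) ↔ X))):
        (Z → ((X ∨ Z) ↔ X)): β-rule — branch into ¬Z  //  ((X ∨ Z) ↔ X).
          branch 2.1.1 (add ¬Z):
            ○ open, literals {X=true, Z=false}.
          branch 2.1.2 (add ((X ∨ Z) ↔ X)):
            ((X ∨ Z) ↔ X): β-rule — branch into (X ∨ Z), X  //  ¬(X ∨ Z), ¬X.
              branch 2.1.2.1 (add (X ∨ Z), X):
                (X ∨ Z): β-rule — branch into X  //  Z.
                  branch 2.1.2.1.1 (add X):
                    ○ open, literals {X=true}.
                  branch 2.1.2.1.2 (add Z):
                    ○ open, literals {X=true, Z=true}.
              branch 2.1.2.2 (add ¬(X ∨ Z), ¬X):
                × closes — contains both X and ¬X.
      branch 2.2 (add ¬X, ¬(Z → ((X ∨ Z) ↔ X))):
        ¬(Z → ((X ∨ Z) ↔ X)): α-rule — add Z, ¬((X ∨ Z) ↔ X).
        ¬((X ∨ Z) ↔ X): β-rule — branch into (X ∨ Z), ¬X  //  ¬(X ∨ Z), X.
          branch 2.2.1 (add (X ∨ Z), ¬X):
            (X ∨ Z): β-rule — branch into X  //  Z.
              branch 2.2.1.1 (add X):
                × closes — contains both X and ¬X.
              branch 2.2.1.2 (add Z):
                ○ open, literals {X=false, Z=true}.
          branch 2.2.2 (add ¬(X ∨ Z), X):
            × closes — contains both X and ¬X.
3 branches closed, 7 open.
Each open branch fixes some atoms; the unmentioned ones are free. Counting distinct full assignments: branch {X=false, Y=true} (Z) contributes 2 new; branch {Y=true, Z=false} (X) contributes 1 new; branch {Y=true} (X, Z) contributes 1 new; branch {X=true, Z=false} (Y) contributes 1 new; branch {X=true} (Y, Z) contributes 1 new; branch {X=true, Z=true} (Y) contributes 0 new; branch {X=false, Z=true} (Y) contributes 1 new. Total: 7.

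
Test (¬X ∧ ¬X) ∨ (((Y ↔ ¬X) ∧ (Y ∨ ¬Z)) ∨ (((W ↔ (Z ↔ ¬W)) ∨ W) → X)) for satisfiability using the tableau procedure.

Initial set: {((¬X ∧ ¬X) ∨ (((Y ↔ ¬X) ∧ (Y ∨ ¬Z)) ∨ (((W ↔ (Z ↔ ¬W)) ∨ W) → X)))}.
((¬X ∧ ¬X) ∨ (((Y ↔ ¬X) ∧ (Y ∨ ¬Z)) ∨ (((W ↔ (Z ↔ ¬W)) ∨ W) → X))): β-rule — branch into (¬X ∧ ¬X)  //  (((Y ↔ ¬X) ∧ (Y ∨ ¬Z)) ∨ (((W ↔ (Z ↔ ¬W)) ∨ W) → X)).
  branch 1 (add (¬X ∧ ¬X)):
    (¬X ∧ ¬X): α-rule — add ¬X, ¬X.
    ○ open, literals {X=0}.
  branch 2 (add (((Y ↔ ¬X) ∧ (Y ∨ ¬Z)) ∨ (((W ↔ (Z ↔ ¬W)) ∨ W) → X))):
    (((Y ↔ ¬X) ∧ (Y ∨ ¬Z)) ∨ (((W ↔ (Z ↔ ¬W)) ∨ W) → X)): β-rule — branch into ((Y ↔ ¬X) ∧ (Y ∨ ¬Z))  //  (((W ↔ (Z ↔ ¬W)) ∨ W) → X).
      branch 2.1 (add ((Y ↔ ¬X) ∧ (Y ∨ ¬Z))):
        ((Y ↔ ¬X) ∧ (Y ∨ ¬Z)): α-rule — add (Y ↔ ¬X), (Y ∨ ¬Z).
        (Y ↔ ¬X): β-rule — branch into Y, ¬X  //  ¬Y, ¬¬X.
          branch 2.1.1 (add Y, ¬X):
            (Y ∨ ¬Z): β-rule — branch into Y  //  ¬Z.
              branch 2.1.1.1 (add Y):
                ○ open, literals {X=0, Y=1}.
              branch 2.1.1.2 (add ¬Z):
                ○ open, literals {X=0, Y=1, Z=0}.
          branch 2.1.2 (add ¬Y, ¬¬X):
            (Y ∨ ¬Z): β-rule — branch into Y  //  ¬Z.
              branch 2.1.2.1 (add Y):
                × closes — contains both Y and ¬Y.
              branch 2.1.2.2 (add ¬Z):
                ○ open, literals {X=1, Y=0, Z=0}.
      branch 2.2 (add (((W ↔ (Z ↔ ¬W)) ∨ W) → X)):
        (((W ↔ (Z ↔ ¬W)) ∨ W) → X): β-rule — branch into ¬((W ↔ (Z ↔ ¬W)) ∨ W)  //  X.
          branch 2.2.1 (add ¬((W ↔ (Z ↔ ¬W)) ∨ W)):
            ¬((W ↔ (Z ↔ ¬W)) ∨ W): α-rule — add ¬(W ↔ (Z ↔ ¬W)), ¬W.
            ¬(W ↔ (Z ↔ ¬W)): β-rule — branch into W, ¬(Z ↔ ¬W)  //  ¬W, (Z ↔ ¬W).
              branch 2.2.1.1 (add W, ¬(Z ↔ ¬W)):
                × closes — contains both W and ¬W.
              branch 2.2.1.2 (add ¬W, (Z ↔ ¬W)):
                (Z ↔ ¬W): β-rule — branch into Z, ¬W  //  ¬Z, ¬¬W.
                  branch 2.2.1.2.1 (add Z, ¬W):
                    ○ open, literals {W=0, Z=1}.
                  branch 2.2.1.2.2 (add ¬Z, ¬¬W):
                    × closes — contains both W and ¬W.
          branch 2.2.2 (add X):
            ○ open, literals {X=1}.
3 branches closed, 6 open.
An open branch gives a satisfying assignment: X=0.

Satisfiable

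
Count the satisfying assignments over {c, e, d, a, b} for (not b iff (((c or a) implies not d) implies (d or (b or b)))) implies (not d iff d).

Initial set: {((not b iff (((c or a) implies not d) implies (d or (b or b)))) implies (not d iff d))}.
((not b iff (((c or a) implies not d) implies (d or (b or b)))) implies (not d iff d)): β-rule — branch into not (not b iff (((c or a) implies not d) implies (d or (b or b))))  //  (not d iff d).
  branch 1 (add not (not b iff (((c or a) implies not d) implies (d or (b or b))))):
    not (not b iff (((c or a) implies not d) implies (d or (b or b)))): β-rule — branch into not b, not (((c or a) implies not d) implies (d or (b or b)))  //  not not b, (((c or a) implies not d) implies (d or (b or b))).
      branch 1.1 (add not b, not (((c or a) implies not d) implies (d or (b or b)))):
        not (((c or a) implies not d) implies (d or (b or b))): α-rule — add ((c or a) implies not d), not (d or (b or b)).
        not (d or (b or b)): α-rule — add not d, not (b or b).
        not (b or b): α-rule — add not b, not b.
        ((c or a) implies not d): β-rule — branch into not (c or a)  //  not d.
          branch 1.1.1 (add not (c or a)):
            not (c or a): α-rule — add not c, not a.
            ○ open, literals {a=false, b=false, c=false, d=false}.
          branch 1.1.2 (add not d):
            ○ open, literals {b=false, d=false}.
      branch 1.2 (add not not b, (((c or a) implies not d) implies (d or (b or b)))):
        (((c or a) implies not d) implies (d or (b or b))): β-rule — branch into not ((c or a) implies not d)  //  (d or (b or b)).
          branch 1.2.1 (add not ((c or a) implies not d)):
            not ((c or a) implies not d): α-rule — add (c or a), not not d.
            (c or a): β-rule — branch into c  //  a.
              branch 1.2.1.1 (add c):
                ○ open, literals {b=true, c=true, d=true}.
              branch 1.2.1.2 (add a):
                ○ open, literals {a=true, b=true, d=true}.
          branch 1.2.2 (add (d or (b or b))):
            (d or (b or b)): β-rule — branch into d  //  (b or b).
              branch 1.2.2.1 (add d):
                ○ open, literals {b=true, d=true}.
              branch 1.2.2.2 (add (b or b)):
                (b or b): β-rule — branch into b  //  b.
                  branch 1.2.2.2.1 (add b):
                    ○ open, literals {b=true}.
                  branch 1.2.2.2.2 (add b):
                    ○ open, literals {b=true}.
  branch 2 (add (not d iff d)):
    (not d iff d): β-rule — branch into not d, d  //  not not d, not d.
      branch 2.1 (add not d, d):
        × closes — contains both d and not d.
      branch 2.2 (add not not d, not d):
        × closes — contains both d and not d.
2 branches closed, 7 open.
Each open branch fixes some atoms; the unmentioned ones are free. Counting distinct full assignments: branch {a=false, b=false, c=false, d=false} (e) contributes 2 new; branch {b=false, d=false} (c, e, a) contributes 6 new; branch {b=true, c=true, d=true} (e, a) contributes 4 new; branch {a=true, b=true, d=true} (c, e) contributes 2 new; branch {b=true, d=true} (c, e, a) contributes 2 new; branch {b=true} (c, e, d, a) contributes 8 new; branch {b=true} (c, e, d, a) contributes 0 new. Total: 24.

24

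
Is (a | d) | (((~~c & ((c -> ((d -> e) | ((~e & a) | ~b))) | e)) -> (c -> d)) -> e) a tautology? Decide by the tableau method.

Assume the negation and expand:
Initial set: {~((a | d) | (((~~c & ((c -> ((d -> e) | ((~e & a) | ~b))) | e)) -> (c -> d)) -> e))}.
~((a | d) | (((~~c & ((c -> ((d -> e) | ((~e & a) | ~b))) | e)) -> (c -> d)) -> e)): α-rule — add ~(a | d), ~(((~~c & ((c -> ((d -> e) | ((~e & a) | ~b))) | e)) -> (c -> d)) -> e).
~(a | d): α-rule — add ~a, ~d.
~(((~~c & ((c -> ((d -> e) | ((~e & a) | ~b))) | e)) -> (c -> d)) -> e): α-rule — add ((~~c & ((c -> ((d -> e) | ((~e & a) | ~b))) | e)) -> (c -> d)), ~e.
((~~c & ((c -> ((d -> e) | ((~e & a) | ~b))) | e)) -> (c -> d)): β-rule — branch into ~(~~c & ((c -> ((d -> e) | ((~e & a) | ~b))) | e))  //  (c -> d).
  branch 1 (add ~(~~c & ((c -> ((d -> e) | ((~e & a) | ~b))) | e))):
    ~(~~c & ((c -> ((d -> e) | ((~e & a) | ~b))) | e)): β-rule — branch into ~~~c  //  ~((c -> ((d -> e) | ((~e & a) | ~b))) | e).
      branch 1.1 (add ~~~c):
        ~~~c: drop double negation, giving ~c.
        ○ open, literals {a=false, c=false, d=false, e=false}.
      branch 1.2 (add ~((c -> ((d -> e) | ((~e & a) | ~b))) | e)):
        ~((c -> ((d -> e) | ((~e & a) | ~b))) | e): α-rule — add ~(c -> ((d -> e) | ((~e & a) | ~b))), ~e.
        ~(c -> ((d -> e) | ((~e & a) | ~b))): α-rule — add c, ~((d -> e) | ((~e & a) | ~b)).
        ~((d -> e) | ((~e & a) | ~b)): α-rule — add ~(d -> e), ~((~e & a) | ~b).
        ~(d -> e): α-rule — add d, ~e.
        × closes — contains both d and ~d.
  branch 2 (add (c -> d)):
    (c -> d): β-rule — branch into ~c  //  d.
      branch 2.1 (add ~c):
        ○ open, literals {a=false, c=false, d=false, e=false}.
      branch 2.2 (add d):
        × closes — contains both d and ~d.
2 branches closed, 2 open.
An open branch gives a countermodel: a=false, c=false, d=false, e=false (unmentioned atoms arbitrary); under it the original formula is false.

Not valid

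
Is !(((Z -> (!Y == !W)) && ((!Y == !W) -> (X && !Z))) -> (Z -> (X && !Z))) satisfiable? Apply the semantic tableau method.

Initial set: {!(((Z -> (!Y == !W)) && ((!Y == !W) -> (X && !Z))) -> (Z -> (X && !Z)))}.
!(((Z -> (!Y == !W)) && ((!Y == !W) -> (X && !Z))) -> (Z -> (X && !Z))): α-rule — add ((Z -> (!Y == !W)) && ((!Y == !W) -> (X && !Z))), !(Z -> (X && !Z)).
((Z -> (!Y == !W)) && ((!Y == !W) -> (X && !Z))): α-rule — add (Z -> (!Y == !W)), ((!Y == !W) -> (X && !Z)).
!(Z -> (X && !Z)): α-rule — add Z, !(X && !Z).
(Z -> (!Y == !W)): β-rule — branch into !Z  //  (!Y == !W).
  branch 1 (add !Z):
    × closes — contains both Z and !Z.
  branch 2 (add (!Y == !W)):
    ((!Y == !W) -> (X && !Z)): β-rule — branch into !(!Y == !W)  //  (X && !Z).
      branch 2.1 (add !(!Y == !W)):
        !(X && !Z): β-rule — branch into !X  //  !!Z.
          branch 2.1.1 (add !X):
            (!Y == !W): β-rule — branch into !Y, !W  //  !!Y, !!W.
              branch 2.1.1.1 (add !Y, !W):
                !(!Y == !W): β-rule — branch into !Y, !!W  //  !!Y, !W.
                  branch 2.1.1.1.1 (add !Y, !!W):
                    × closes — contains both W and !W.
                  branch 2.1.1.1.2 (add !!Y, !W):
                    × closes — contains both Y and !Y.
              branch 2.1.1.2 (add !!Y, !!W):
                !(!Y == !W): β-rule — branch into !Y, !!W  //  !!Y, !W.
                  branch 2.1.1.2.1 (add !Y, !!W):
                    × closes — contains both Y and !Y.
                  branch 2.1.1.2.2 (add !!Y, !W):
                    × closes — contains both W and !W.
          branch 2.1.2 (add !!Z):
            (!Y == !W): β-rule — branch into !Y, !W  //  !!Y, !!W.
              branch 2.1.2.1 (add !Y, !W):
                !(!Y == !W): β-rule — branch into !Y, !!W  //  !!Y, !W.
                  branch 2.1.2.1.1 (add !Y, !!W):
                    × closes — contains both W and !W.
                  branch 2.1.2.1.2 (add !!Y, !W):
                    × closes — contains both Y and !Y.
              branch 2.1.2.2 (add !!Y, !!W):
                !(!Y == !W): β-rule — branch into !Y, !!W  //  !!Y, !W.
                  branch 2.1.2.2.1 (add !Y, !!W):
                    × closes — contains both Y and !Y.
                  branch 2.1.2.2.2 (add !!Y, !W):
                    × closes — contains both W and !W.
      branch 2.2 (add (X && !Z)):
        (X && !Z): α-rule — add X, !Z.
        × closes — contains both Z and !Z.
All 10 branches close.
Every branch closed; the formula is unsatisfiable.

Unsatisfiable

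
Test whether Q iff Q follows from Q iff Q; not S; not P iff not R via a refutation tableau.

Yes

Initial set: {(Q iff Q); not S; (not P iff not R); not (Q iff Q)}.
(Q iff Q): β-rule — branch into Q, Q  //  not Q, not Q.
  branch 1 (add Q, Q):
    (not P iff not R): β-rule — branch into not P, not R  //  not not P, not not R.
      branch 1.1 (add not P, not R):
        not (Q iff Q): β-rule — branch into Q, not Q  //  not Q, Q.
          branch 1.1.1 (add Q, not Q):
            × closes — contains both Q and not Q.
          branch 1.1.2 (add not Q, Q):
            × closes — contains both Q and not Q.
      branch 1.2 (add not not P, not not R):
        not (Q iff Q): β-rule — branch into Q, not Q  //  not Q, Q.
          branch 1.2.1 (add Q, not Q):
            × closes — contains both Q and not Q.
          branch 1.2.2 (add not Q, Q):
            × closes — contains both Q and not Q.
  branch 2 (add not Q, not Q):
    (not P iff not R): β-rule — branch into not P, not R  //  not not P, not not R.
      branch 2.1 (add not P, not R):
        not (Q iff Q): β-rule — branch into Q, not Q  //  not Q, Q.
          branch 2.1.1 (add Q, not Q):
            × closes — contains both Q and not Q.
          branch 2.1.2 (add not Q, Q):
            × closes — contains both Q and not Q.
      branch 2.2 (add not not P, not not R):
        not (Q iff Q): β-rule — branch into Q, not Q  //  not Q, Q.
          branch 2.2.1 (add Q, not Q):
            × closes — contains both Q and not Q.
          branch 2.2.2 (add not Q, Q):
            × closes — contains both Q and not Q.
All 8 branches close.
Every branch closed, so the premises entail the conclusion.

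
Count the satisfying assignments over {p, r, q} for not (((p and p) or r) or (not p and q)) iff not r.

5

Initial set: {(not (((p and p) or r) or (not p and q)) iff not r)}.
(not (((p and p) or r) or (not p and q)) iff not r): β-rule — branch into not (((p and p) or r) or (not p and q)), not r  //  not not (((p and p) or r) or (not p and q)), not not r.
  branch 1 (add not (((p and p) or r) or (not p and q)), not r):
    not (((p and p) or r) or (not p and q)): α-rule — add not ((p and p) or r), not (not p and q).
    not ((p and p) or r): α-rule — add not (p and p), not r.
    not (not p and q): β-rule — branch into not not p  //  not q.
      branch 1.1 (add not not p):
        not (p and p): β-rule — branch into not p  //  not p.
          branch 1.1.1 (add not p):
            × closes — contains both p and not p.
          branch 1.1.2 (add not p):
            × closes — contains both p and not p.
      branch 1.2 (add not q):
        not (p and p): β-rule — branch into not p  //  not p.
          branch 1.2.1 (add not p):
            ○ open, literals {p=F, q=F, r=F}.
          branch 1.2.2 (add not p):
            ○ open, literals {p=F, q=F, r=F}.
  branch 2 (add not not (((p and p) or r) or (not p and q)), not not r):
    not not (((p and p) or r) or (not p and q)): β-rule — branch into ((p and p) or r)  //  (not p and q).
      branch 2.1 (add ((p and p) or r)):
        ((p and p) or r): β-rule — branch into (p and p)  //  r.
          branch 2.1.1 (add (p and p)):
            (p and p): α-rule — add p, p.
            ○ open, literals {p=T, r=T}.
          branch 2.1.2 (add r):
            ○ open, literals {r=T}.
      branch 2.2 (add (not p and q)):
        (not p and q): α-rule — add not p, q.
        ○ open, literals {p=F, q=T, r=T}.
2 branches closed, 5 open.
Each open branch fixes some atoms; the unmentioned ones are free. Counting distinct full assignments: branch {p=F, q=F, r=F} (none free) contributes 1 new; branch {p=F, q=F, r=F} (none free) contributes 0 new; branch {p=T, r=T} (q) contributes 2 new; branch {r=T} (p, q) contributes 2 new; branch {p=F, q=T, r=T} (none free) contributes 0 new. Total: 5.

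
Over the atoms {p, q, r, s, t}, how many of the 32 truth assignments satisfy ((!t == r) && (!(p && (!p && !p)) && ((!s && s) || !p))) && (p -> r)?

Initial set: {T (((!t == r) && (!(p && (!p && !p)) && ((!s && s) || !p))) && (p -> r))}.
T (((!t == r) && (!(p && (!p && !p)) && ((!s && s) || !p))) && (p -> r)): α-rule — add T ((!t == r) && (!(p && (!p && !p)) && ((!s && s) || !p))), T (p -> r).
T ((!t == r) && (!(p && (!p && !p)) && ((!s && s) || !p))): α-rule — add T (!t == r), T (!(p && (!p && !p)) && ((!s && s) || !p)).
T (!(p && (!p && !p)) && ((!s && s) || !p)): α-rule — add T !(p && (!p && !p)), T ((!s && s) || !p).
T (p -> r): β-rule — branch into F p  //  T r.
  branch 1 (add F p):
    T (!t == r): β-rule — branch into T !t, T r  //  F !t, F r.
      branch 1.1 (add T !t, T r):
        T !(p && (!p && !p)): β-rule — branch into F p  //  F (!p && !p).
          branch 1.1.1 (add F p):
            T ((!s && s) || !p): β-rule — branch into T (!s && s)  //  T !p.
              branch 1.1.1.1 (add T (!s && s)):
                T (!s && s): α-rule — add T !s, T s.
                × closes — contains both s and !s.
              branch 1.1.1.2 (add T !p):
                ○ open, literals {p=F, r=T, t=F}.
          branch 1.1.2 (add F (!p && !p)):
            T ((!s && s) || !p): β-rule — branch into T (!s && s)  //  T !p.
              branch 1.1.2.1 (add T (!s && s)):
                T (!s && s): α-rule — add T !s, T s.
                × closes — contains both s and !s.
              branch 1.1.2.2 (add T !p):
                F (!p && !p): β-rule — branch into F !p  //  F !p.
                  branch 1.1.2.2.1 (add F !p):
                    × closes — contains both p and !p.
                  branch 1.1.2.2.2 (add F !p):
                    × closes — contains both p and !p.
      branch 1.2 (add F !t, F r):
        T !(p && (!p && !p)): β-rule — branch into F p  //  F (!p && !p).
          branch 1.2.1 (add F p):
            T ((!s && s) || !p): β-rule — branch into T (!s && s)  //  T !p.
              branch 1.2.1.1 (add T (!s && s)):
                T (!s && s): α-rule — add T !s, T s.
                × closes — contains both s and !s.
              branch 1.2.1.2 (add T !p):
                ○ open, literals {p=F, r=F, t=T}.
          branch 1.2.2 (add F (!p && !p)):
            T ((!s && s) || !p): β-rule — branch into T (!s && s)  //  T !p.
              branch 1.2.2.1 (add T (!s && s)):
                T (!s && s): α-rule — add T !s, T s.
                × closes — contains both s and !s.
              branch 1.2.2.2 (add T !p):
                F (!p && !p): β-rule — branch into F !p  //  F !p.
                  branch 1.2.2.2.1 (add F !p):
                    × closes — contains both p and !p.
                  branch 1.2.2.2.2 (add F !p):
                    × closes — contains both p and !p.
  branch 2 (add T r):
    T (!t == r): β-rule — branch into T !t, T r  //  F !t, F r.
      branch 2.1 (add T !t, T r):
        T !(p && (!p && !p)): β-rule — branch into F p  //  F (!p && !p).
          branch 2.1.1 (add F p):
            T ((!s && s) || !p): β-rule — branch into T (!s && s)  //  T !p.
              branch 2.1.1.1 (add T (!s && s)):
                T (!s && s): α-rule — add T !s, T s.
                × closes — contains both s and !s.
              branch 2.1.1.2 (add T !p):
                ○ open, literals {p=F, r=T, t=F}.
          branch 2.1.2 (add F (!p && !p)):
            T ((!s && s) || !p): β-rule — branch into T (!s && s)  //  T !p.
              branch 2.1.2.1 (add T (!s && s)):
                T (!s && s): α-rule — add T !s, T s.
                × closes — contains both s and !s.
              branch 2.1.2.2 (add T !p):
                F (!p && !p): β-rule — branch into F !p  //  F !p.
                  branch 2.1.2.2.1 (add F !p):
                    × closes — contains both p and !p.
                  branch 2.1.2.2.2 (add F !p):
                    × closes — contains both p and !p.
      branch 2.2 (add F !t, F r):
        × closes — contains both r and !r.
13 branches closed, 3 open.
Each open branch fixes some atoms; the unmentioned ones are free. Counting distinct full assignments: branch {p=F, r=T, t=F} (q, s) contributes 4 new; branch {p=F, r=F, t=T} (q, s) contributes 4 new; branch {p=F, r=T, t=F} (q, s) contributes 0 new. Total: 8.

8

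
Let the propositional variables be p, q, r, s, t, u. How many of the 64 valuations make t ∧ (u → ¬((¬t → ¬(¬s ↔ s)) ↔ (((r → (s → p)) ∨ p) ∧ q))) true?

Initial set: {(t ∧ (u → ¬((¬t → ¬(¬s ↔ s)) ↔ (((r → (s → p)) ∨ p) ∧ q))))}.
(t ∧ (u → ¬((¬t → ¬(¬s ↔ s)) ↔ (((r → (s → p)) ∨ p) ∧ q)))): α-rule — add t, (u → ¬((¬t → ¬(¬s ↔ s)) ↔ (((r → (s → p)) ∨ p) ∧ q))).
(u → ¬((¬t → ¬(¬s ↔ s)) ↔ (((r → (s → p)) ∨ p) ∧ q))): β-rule — branch into ¬u  //  ¬((¬t → ¬(¬s ↔ s)) ↔ (((r → (s → p)) ∨ p) ∧ q)).
  branch 1 (add ¬u):
    ○ open, literals {t=true, u=false}.
  branch 2 (add ¬((¬t → ¬(¬s ↔ s)) ↔ (((r → (s → p)) ∨ p) ∧ q))):
    ¬((¬t → ¬(¬s ↔ s)) ↔ (((r → (s → p)) ∨ p) ∧ q)): β-rule — branch into (¬t → ¬(¬s ↔ s)), ¬(((r → (s → p)) ∨ p) ∧ q)  //  ¬(¬t → ¬(¬s ↔ s)), (((r → (s → p)) ∨ p) ∧ q).
      branch 2.1 (add (¬t → ¬(¬s ↔ s)), ¬(((r → (s → p)) ∨ p) ∧ q)):
        (¬t → ¬(¬s ↔ s)): β-rule — branch into ¬¬t  //  ¬(¬s ↔ s).
          branch 2.1.1 (add ¬¬t):
            ¬(((r → (s → p)) ∨ p) ∧ q): β-rule — branch into ¬((r → (s → p)) ∨ p)  //  ¬q.
              branch 2.1.1.1 (add ¬((r → (s → p)) ∨ p)):
                ¬((r → (s → p)) ∨ p): α-rule — add ¬(r → (s → p)), ¬p.
                ¬(r → (s → p)): α-rule — add r, ¬(s → p).
                ¬(s → p): α-rule — add s, ¬p.
                ○ open, literals {p=false, r=true, s=true, t=true}.
              branch 2.1.1.2 (add ¬q):
                ○ open, literals {q=false, t=true}.
          branch 2.1.2 (add ¬(¬s ↔ s)):
            ¬(((r → (s → p)) ∨ p) ∧ q): β-rule — branch into ¬((r → (s → p)) ∨ p)  //  ¬q.
              branch 2.1.2.1 (add ¬((r → (s → p)) ∨ p)):
                ¬((r → (s → p)) ∨ p): α-rule — add ¬(r → (s → p)), ¬p.
                ¬(r → (s → p)): α-rule — add r, ¬(s → p).
                ¬(s → p): α-rule — add s, ¬p.
                ¬(¬s ↔ s): β-rule — branch into ¬s, ¬s  //  ¬¬s, s.
                  branch 2.1.2.1.1 (add ¬s, ¬s):
                    × closes — contains both s and ¬s.
                  branch 2.1.2.1.2 (add ¬¬s, s):
                    ○ open, literals {p=false, r=true, s=true, t=true}.
              branch 2.1.2.2 (add ¬q):
                ¬(¬s ↔ s): β-rule — branch into ¬s, ¬s  //  ¬¬s, s.
                  branch 2.1.2.2.1 (add ¬s, ¬s):
                    ○ open, literals {q=false, s=false, t=true}.
                  branch 2.1.2.2.2 (add ¬¬s, s):
                    ○ open, literals {q=false, s=true, t=true}.
      branch 2.2 (add ¬(¬t → ¬(¬s ↔ s)), (((r → (s → p)) ∨ p) ∧ q)):
        ¬(¬t → ¬(¬s ↔ s)): α-rule — add ¬t, ¬¬(¬s ↔ s).
        × closes — contains both t and ¬t.
2 branches closed, 6 open.
Each open branch fixes some atoms; the unmentioned ones are free. Counting distinct full assignments: branch {t=true, u=false} (p, q, r, s) contributes 16 new; branch {p=false, r=true, s=true, t=true} (q, u) contributes 2 new; branch {q=false, t=true} (p, r, s, u) contributes 7 new; branch {p=false, r=true, s=true, t=true} (q, u) contributes 0 new; branch {q=false, s=false, t=true} (p, r, u) contributes 0 new; branch {q=false, s=true, t=true} (p, r, u) contributes 0 new. Total: 25.

25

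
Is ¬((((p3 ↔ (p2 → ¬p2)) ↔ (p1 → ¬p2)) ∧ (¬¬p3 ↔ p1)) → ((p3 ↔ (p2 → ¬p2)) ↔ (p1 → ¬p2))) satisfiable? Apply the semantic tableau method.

Initial set: {¬((((p3 ↔ (p2 → ¬p2)) ↔ (p1 → ¬p2)) ∧ (¬¬p3 ↔ p1)) → ((p3 ↔ (p2 → ¬p2)) ↔ (p1 → ¬p2)))}.
¬((((p3 ↔ (p2 → ¬p2)) ↔ (p1 → ¬p2)) ∧ (¬¬p3 ↔ p1)) → ((p3 ↔ (p2 → ¬p2)) ↔ (p1 → ¬p2))): α-rule — add (((p3 ↔ (p2 → ¬p2)) ↔ (p1 → ¬p2)) ∧ (¬¬p3 ↔ p1)), ¬((p3 ↔ (p2 → ¬p2)) ↔ (p1 → ¬p2)).
(((p3 ↔ (p2 → ¬p2)) ↔ (p1 → ¬p2)) ∧ (¬¬p3 ↔ p1)): α-rule — add ((p3 ↔ (p2 → ¬p2)) ↔ (p1 → ¬p2)), (¬¬p3 ↔ p1).
¬((p3 ↔ (p2 → ¬p2)) ↔ (p1 → ¬p2)): β-rule — branch into (p3 ↔ (p2 → ¬p2)), ¬(p1 → ¬p2)  //  ¬(p3 ↔ (p2 → ¬p2)), (p1 → ¬p2).
  branch 1 (add (p3 ↔ (p2 → ¬p2)), ¬(p1 → ¬p2)):
    ¬(p1 → ¬p2): α-rule — add p1, ¬¬p2.
    ((p3 ↔ (p2 → ¬p2)) ↔ (p1 → ¬p2)): β-rule — branch into (p3 ↔ (p2 → ¬p2)), (p1 → ¬p2)  //  ¬(p3 ↔ (p2 → ¬p2)), ¬(p1 → ¬p2).
      branch 1.1 (add (p3 ↔ (p2 → ¬p2)), (p1 → ¬p2)):
        (¬¬p3 ↔ p1): β-rule — branch into ¬¬p3, p1  //  ¬¬¬p3, ¬p1.
          branch 1.1.1 (add ¬¬p3, p1):
            ¬¬p3: drop double negation, giving p3.
            (p3 ↔ (p2 → ¬p2)): β-rule — branch into p3, (p2 → ¬p2)  //  ¬p3, ¬(p2 → ¬p2).
              branch 1.1.1.1 (add p3, (p2 → ¬p2)):
                (p3 ↔ (p2 → ¬p2)): β-rule — branch into p3, (p2 → ¬p2)  //  ¬p3, ¬(p2 → ¬p2).
                  branch 1.1.1.1.1 (add p3, (p2 → ¬p2)):
                    (p1 → ¬p2): β-rule — branch into ¬p1  //  ¬p2.
                      branch 1.1.1.1.1.1 (add ¬p1):
                        × closes — contains both p1 and ¬p1.
                      branch 1.1.1.1.1.2 (add ¬p2):
                        × closes — contains both p2 and ¬p2.
                  branch 1.1.1.1.2 (add ¬p3, ¬(p2 → ¬p2)):
                    × closes — contains both p3 and ¬p3.
              branch 1.1.1.2 (add ¬p3, ¬(p2 → ¬p2)):
                × closes — contains both p3 and ¬p3.
          branch 1.1.2 (add ¬¬¬p3, ¬p1):
            × closes — contains both p1 and ¬p1.
      branch 1.2 (add ¬(p3 ↔ (p2 → ¬p2)), ¬(p1 → ¬p2)):
        ¬(p1 → ¬p2): α-rule — add p1, ¬¬p2.
        (¬¬p3 ↔ p1): β-rule — branch into ¬¬p3, p1  //  ¬¬¬p3, ¬p1.
          branch 1.2.1 (add ¬¬p3, p1):
            ¬¬p3: drop double negation, giving p3.
            (p3 ↔ (p2 → ¬p2)): β-rule — branch into p3, (p2 → ¬p2)  //  ¬p3, ¬(p2 → ¬p2).
              branch 1.2.1.1 (add p3, (p2 → ¬p2)):
                ¬(p3 ↔ (p2 → ¬p2)): β-rule — branch into p3, ¬(p2 → ¬p2)  //  ¬p3, (p2 → ¬p2).
                  branch 1.2.1.1.1 (add p3, ¬(p2 → ¬p2)):
                    ¬(p2 → ¬p2): α-rule — add p2, ¬¬p2.
                    (p2 → ¬p2): β-rule — branch into ¬p2  //  ¬p2.
                      branch 1.2.1.1.1.1 (add ¬p2):
                        × closes — contains both p2 and ¬p2.
                      branch 1.2.1.1.1.2 (add ¬p2):
                        × closes — contains both p2 and ¬p2.
                  branch 1.2.1.1.2 (add ¬p3, (p2 → ¬p2)):
                    × closes — contains both p3 and ¬p3.
              branch 1.2.1.2 (add ¬p3, ¬(p2 → ¬p2)):
                × closes — contains both p3 and ¬p3.
          branch 1.2.2 (add ¬¬¬p3, ¬p1):
            × closes — contains both p1 and ¬p1.
  branch 2 (add ¬(p3 ↔ (p2 → ¬p2)), (p1 → ¬p2)):
    ((p3 ↔ (p2 → ¬p2)) ↔ (p1 → ¬p2)): β-rule — branch into (p3 ↔ (p2 → ¬p2)), (p1 → ¬p2)  //  ¬(p3 ↔ (p2 → ¬p2)), ¬(p1 → ¬p2).
      branch 2.1 (add (p3 ↔ (p2 → ¬p2)), (p1 → ¬p2)):
        (¬¬p3 ↔ p1): β-rule — branch into ¬¬p3, p1  //  ¬¬¬p3, ¬p1.
          branch 2.1.1 (add ¬¬p3, p1):
            ¬¬p3: drop double negation, giving p3.
            ¬(p3 ↔ (p2 → ¬p2)): β-rule — branch into p3, ¬(p2 → ¬p2)  //  ¬p3, (p2 → ¬p2).
              branch 2.1.1.1 (add p3, ¬(p2 → ¬p2)):
                ¬(p2 → ¬p2): α-rule — add p2, ¬¬p2.
                (p1 → ¬p2): β-rule — branch into ¬p1  //  ¬p2.
                  branch 2.1.1.1.1 (add ¬p1):
                    × closes — contains both p1 and ¬p1.
                  branch 2.1.1.1.2 (add ¬p2):
                    × closes — contains both p2 and ¬p2.
              branch 2.1.1.2 (add ¬p3, (p2 → ¬p2)):
                × closes — contains both p3 and ¬p3.
          branch 2.1.2 (add ¬¬¬p3, ¬p1):
            ¬¬¬p3: drop double negation, giving ¬p3.
            ¬(p3 ↔ (p2 → ¬p2)): β-rule — branch into p3, ¬(p2 → ¬p2)  //  ¬p3, (p2 → ¬p2).
              branch 2.1.2.1 (add p3, ¬(p2 → ¬p2)):
                × closes — contains both p3 and ¬p3.
              branch 2.1.2.2 (add ¬p3, (p2 → ¬p2)):
                (p1 → ¬p2): β-rule — branch into ¬p1  //  ¬p2.
                  branch 2.1.2.2.1 (add ¬p1):
                    (p3 ↔ (p2 → ¬p2)): β-rule — branch into p3, (p2 → ¬p2)  //  ¬p3, ¬(p2 → ¬p2).
                      branch 2.1.2.2.1.1 (add p3, (p2 → ¬p2)):
                        × closes — contains both p3 and ¬p3.
                      branch 2.1.2.2.1.2 (add ¬p3, ¬(p2 → ¬p2)):
                        ¬(p2 → ¬p2): α-rule — add p2, ¬¬p2.
                        (p1 → ¬p2): β-rule — branch into ¬p1  //  ¬p2.
                          branch 2.1.2.2.1.2.1 (add ¬p1):
                            (p2 → ¬p2): β-rule — branch into ¬p2  //  ¬p2.
                              branch 2.1.2.2.1.2.1.1 (add ¬p2):
                                × closes — contains both p2 and ¬p2.
                              branch 2.1.2.2.1.2.1.2 (add ¬p2):
                                × closes — contains both p2 and ¬p2.
                          branch 2.1.2.2.1.2.2 (add ¬p2):
                            × closes — contains both p2 and ¬p2.
                  branch 2.1.2.2.2 (add ¬p2):
                    (p3 ↔ (p2 → ¬p2)): β-rule — branch into p3, (p2 → ¬p2)  //  ¬p3, ¬(p2 → ¬p2).
                      branch 2.1.2.2.2.1 (add p3, (p2 → ¬p2)):
                        × closes — contains both p3 and ¬p3.
                      branch 2.1.2.2.2.2 (add ¬p3, ¬(p2 → ¬p2)):
                        ¬(p2 → ¬p2): α-rule — add p2, ¬¬p2.
                        × closes — contains both p2 and ¬p2.
      branch 2.2 (add ¬(p3 ↔ (p2 → ¬p2)), ¬(p1 → ¬p2)):
        ¬(p1 → ¬p2): α-rule — add p1, ¬¬p2.
        (¬¬p3 ↔ p1): β-rule — branch into ¬¬p3, p1  //  ¬¬¬p3, ¬p1.
          branch 2.2.1 (add ¬¬p3, p1):
            ¬¬p3: drop double negation, giving p3.
            ¬(p3 ↔ (p2 → ¬p2)): β-rule — branch into p3, ¬(p2 → ¬p2)  //  ¬p3, (p2 → ¬p2).
              branch 2.2.1.1 (add p3, ¬(p2 → ¬p2)):
                ¬(p2 → ¬p2): α-rule — add p2, ¬¬p2.
                (p1 → ¬p2): β-rule — branch into ¬p1  //  ¬p2.
                  branch 2.2.1.1.1 (add ¬p1):
                    × closes — contains both p1 and ¬p1.
                  branch 2.2.1.1.2 (add ¬p2):
                    × closes — contains both p2 and ¬p2.
              branch 2.2.1.2 (add ¬p3, (p2 → ¬p2)):
                × closes — contains both p3 and ¬p3.
          branch 2.2.2 (add ¬¬¬p3, ¬p1):
            × closes — contains both p1 and ¬p1.
All 24 branches close.
Every branch closed; the formula is unsatisfiable.

Unsatisfiable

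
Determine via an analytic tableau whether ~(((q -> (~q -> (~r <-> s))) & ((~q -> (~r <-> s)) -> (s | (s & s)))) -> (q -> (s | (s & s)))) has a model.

Initial set: {~(((q -> (~q -> (~r <-> s))) & ((~q -> (~r <-> s)) -> (s | (s & s)))) -> (q -> (s | (s & s))))}.
~(((q -> (~q -> (~r <-> s))) & ((~q -> (~r <-> s)) -> (s | (s & s)))) -> (q -> (s | (s & s)))): α-rule — add ((q -> (~q -> (~r <-> s))) & ((~q -> (~r <-> s)) -> (s | (s & s)))), ~(q -> (s | (s & s))).
((q -> (~q -> (~r <-> s))) & ((~q -> (~r <-> s)) -> (s | (s & s)))): α-rule — add (q -> (~q -> (~r <-> s))), ((~q -> (~r <-> s)) -> (s | (s & s))).
~(q -> (s | (s & s))): α-rule — add q, ~(s | (s & s)).
~(s | (s & s)): α-rule — add ~s, ~(s & s).
(q -> (~q -> (~r <-> s))): β-rule — branch into ~q  //  (~q -> (~r <-> s)).
  branch 1 (add ~q):
    × closes — contains both q and ~q.
  branch 2 (add (~q -> (~r <-> s))):
    ((~q -> (~r <-> s)) -> (s | (s & s))): β-rule — branch into ~(~q -> (~r <-> s))  //  (s | (s & s)).
      branch 2.1 (add ~(~q -> (~r <-> s))):
        ~(~q -> (~r <-> s)): α-rule — add ~q, ~(~r <-> s).
        × closes — contains both q and ~q.
      branch 2.2 (add (s | (s & s))):
        ~(s & s): β-rule — branch into ~s  //  ~s.
          branch 2.2.1 (add ~s):
            (~q -> (~r <-> s)): β-rule — branch into ~~q  //  (~r <-> s).
              branch 2.2.1.1 (add ~~q):
                (s | (s & s)): β-rule — branch into s  //  (s & s).
                  branch 2.2.1.1.1 (add s):
                    × closes — contains both s and ~s.
                  branch 2.2.1.1.2 (add (s & s)):
                    (s & s): α-rule — add s, s.
                    × closes — contains both s and ~s.
              branch 2.2.1.2 (add (~r <-> s)):
                (s | (s & s)): β-rule — branch into s  //  (s & s).
                  branch 2.2.1.2.1 (add s):
                    × closes — contains both s and ~s.
                  branch 2.2.1.2.2 (add (s & s)):
                    (s & s): α-rule — add s, s.
                    × closes — contains both s and ~s.
          branch 2.2.2 (add ~s):
            (~q -> (~r <-> s)): β-rule — branch into ~~q  //  (~r <-> s).
              branch 2.2.2.1 (add ~~q):
                (s | (s & s)): β-rule — branch into s  //  (s & s).
                  branch 2.2.2.1.1 (add s):
                    × closes — contains both s and ~s.
                  branch 2.2.2.1.2 (add (s & s)):
                    (s & s): α-rule — add s, s.
                    × closes — contains both s and ~s.
              branch 2.2.2.2 (add (~r <-> s)):
                (s | (s & s)): β-rule — branch into s  //  (s & s).
                  branch 2.2.2.2.1 (add s):
                    × closes — contains both s and ~s.
                  branch 2.2.2.2.2 (add (s & s)):
                    (s & s): α-rule — add s, s.
                    × closes — contains both s and ~s.
All 10 branches close.
Every branch closed; the formula is unsatisfiable.

Unsatisfiable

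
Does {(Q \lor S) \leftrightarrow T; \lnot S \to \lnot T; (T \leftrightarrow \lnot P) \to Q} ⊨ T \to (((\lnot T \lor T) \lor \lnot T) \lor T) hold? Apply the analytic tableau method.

Yes

Initial set: {T ((Q \lor S) \leftrightarrow T); T (\lnot S \to \lnot T); T ((T \leftrightarrow \lnot P) \to Q); F (T \to (((\lnot T \lor T) \lor \lnot T) \lor T))}.
F (T \to (((\lnot T \lor T) \lor \lnot T) \lor T)): α-rule — add T T, F (((\lnot T \lor T) \lor \lnot T) \lor T).
F (((\lnot T \lor T) \lor \lnot T) \lor T): α-rule — add F ((\lnot T \lor T) \lor \lnot T), F T.
× closes — contains both T and \lnot T.
All 1 branch closes.
Every branch closed, so the premises entail the conclusion.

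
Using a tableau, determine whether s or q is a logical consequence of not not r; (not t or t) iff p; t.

No

Initial set: {not not r; ((not t or t) iff p); t; not (s or q)}.
not not r: drop double negation, giving r.
not (s or q): α-rule — add not s, not q.
((not t or t) iff p): β-rule — branch into (not t or t), p  //  not (not t or t), not p.
  branch 1 (add (not t or t), p):
    (not t or t): β-rule — branch into not t  //  t.
      branch 1.1 (add not t):
        × closes — contains both t and not t.
      branch 1.2 (add t):
        ○ open, literals {p=1, q=0, r=1, s=0, t=1}.
  branch 2 (add not (not t or t), not p):
    not (not t or t): α-rule — add not not t, not t.
    × closes — contains both t and not t.
2 branches closed, 1 open.
An open branch gives a countermodel: p=1, q=0, r=1, s=0, t=1 (unmentioned atoms arbitrary); the premises hold there but the conclusion fails.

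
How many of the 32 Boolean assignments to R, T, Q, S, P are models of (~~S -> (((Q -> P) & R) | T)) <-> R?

19

Initial set: {((~~S -> (((Q -> P) & R) | T)) <-> R)}.
((~~S -> (((Q -> P) & R) | T)) <-> R): β-rule — branch into (~~S -> (((Q -> P) & R) | T)), R  //  ~(~~S -> (((Q -> P) & R) | T)), ~R.
  branch 1 (add (~~S -> (((Q -> P) & R) | T)), R):
    (~~S -> (((Q -> P) & R) | T)): β-rule — branch into ~~~S  //  (((Q -> P) & R) | T).
      branch 1.1 (add ~~~S):
        ~~~S: drop double negation, giving ~S.
        ○ open, literals {R=true, S=false}.
      branch 1.2 (add (((Q -> P) & R) | T)):
        (((Q -> P) & R) | T): β-rule — branch into ((Q -> P) & R)  //  T.
          branch 1.2.1 (add ((Q -> P) & R)):
            ((Q -> P) & R): α-rule — add (Q -> P), R.
            (Q -> P): β-rule — branch into ~Q  //  P.
              branch 1.2.1.1 (add ~Q):
                ○ open, literals {Q=false, R=true}.
              branch 1.2.1.2 (add P):
                ○ open, literals {P=true, R=true}.
          branch 1.2.2 (add T):
            ○ open, literals {R=true, T=true}.
  branch 2 (add ~(~~S -> (((Q -> P) & R) | T)), ~R):
    ~(~~S -> (((Q -> P) & R) | T)): α-rule — add ~~S, ~(((Q -> P) & R) | T).
    ~~S: drop double negation, giving S.
    ~(((Q -> P) & R) | T): α-rule — add ~((Q -> P) & R), ~T.
    ~((Q -> P) & R): β-rule — branch into ~(Q -> P)  //  ~R.
      branch 2.1 (add ~(Q -> P)):
        ~(Q -> P): α-rule — add Q, ~P.
        ○ open, literals {P=false, Q=true, R=false, S=true, T=false}.
      branch 2.2 (add ~R):
        ○ open, literals {R=false, S=true, T=false}.
0 branches closed, 6 open.
Each open branch fixes some atoms; the unmentioned ones are free. Counting distinct full assignments: branch {R=true, S=false} (T, Q, P) contributes 8 new; branch {Q=false, R=true} (T, S, P) contributes 4 new; branch {P=true, R=true} (T, Q, S) contributes 2 new; branch {R=true, T=true} (Q, S, P) contributes 1 new; branch {P=false, Q=true, R=false, S=true, T=false} (none free) contributes 1 new; branch {R=false, S=true, T=false} (Q, P) contributes 3 new. Total: 19.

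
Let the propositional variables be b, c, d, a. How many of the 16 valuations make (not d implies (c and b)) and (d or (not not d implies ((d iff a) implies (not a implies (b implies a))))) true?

10

Initial set: {T ((not d implies (c and b)) and (d or (not not d implies ((d iff a) implies (not a implies (b implies a))))))}.
T ((not d implies (c and b)) and (d or (not not d implies ((d iff a) implies (not a implies (b implies a)))))): α-rule — add T (not d implies (c and b)), T (d or (not not d implies ((d iff a) implies (not a implies (b implies a))))).
T (not d implies (c and b)): β-rule — branch into F not d  //  T (c and b).
  branch 1 (add F not d):
    T (d or (not not d implies ((d iff a) implies (not a implies (b implies a))))): β-rule — branch into T d  //  T (not not d implies ((d iff a) implies (not a implies (b implies a)))).
      branch 1.1 (add T d):
        ○ open, literals {d=1}.
      branch 1.2 (add T (not not d implies ((d iff a) implies (not a implies (b implies a))))):
        T (not not d implies ((d iff a) implies (not a implies (b implies a)))): β-rule — branch into F not not d  //  T ((d iff a) implies (not a implies (b implies a))).
          branch 1.2.1 (add F not not d):
            F not not d: drop double negation, giving F d.
            × closes — contains both d and not d.
          branch 1.2.2 (add T ((d iff a) implies (not a implies (b implies a)))):
            T ((d iff a) implies (not a implies (b implies a))): β-rule — branch into F (d iff a)  //  T (not a implies (b implies a)).
              branch 1.2.2.1 (add F (d iff a)):
                F (d iff a): β-rule — branch into T d, F a  //  F d, T a.
                  branch 1.2.2.1.1 (add T d, F a):
                    ○ open, literals {a=0, d=1}.
                  branch 1.2.2.1.2 (add F d, T a):
                    × closes — contains both d and not d.
              branch 1.2.2.2 (add T (not a implies (b implies a))):
                T (not a implies (b implies a)): β-rule — branch into F not a  //  T (b implies a).
                  branch 1.2.2.2.1 (add F not a):
                    ○ open, literals {a=1, d=1}.
                  branch 1.2.2.2.2 (add T (b implies a)):
                    T (b implies a): β-rule — branch into F b  //  T a.
                      branch 1.2.2.2.2.1 (add F b):
                        ○ open, literals {b=0, d=1}.
                      branch 1.2.2.2.2.2 (add T a):
                        ○ open, literals {a=1, d=1}.
  branch 2 (add T (c and b)):
    T (c and b): α-rule — add T c, T b.
    T (d or (not not d implies ((d iff a) implies (not a implies (b implies a))))): β-rule — branch into T d  //  T (not not d implies ((d iff a) implies (not a implies (b implies a)))).
      branch 2.1 (add T d):
        ○ open, literals {b=1, c=1, d=1}.
      branch 2.2 (add T (not not d implies ((d iff a) implies (not a implies (b implies a))))):
        T (not not d implies ((d iff a) implies (not a implies (b implies a)))): β-rule — branch into F not not d  //  T ((d iff a) implies (not a implies (b implies a))).
          branch 2.2.1 (add F not not d):
            F not not d: drop double negation, giving F d.
            ○ open, literals {b=1, c=1, d=0}.
          branch 2.2.2 (add T ((d iff a) implies (not a implies (b implies a)))):
            T ((d iff a) implies (not a implies (b implies a))): β-rule — branch into F (d iff a)  //  T (not a implies (b implies a)).
              branch 2.2.2.1 (add F (d iff a)):
                F (d iff a): β-rule — branch into T d, F a  //  F d, T a.
                  branch 2.2.2.1.1 (add T d, F a):
                    ○ open, literals {a=0, b=1, c=1, d=1}.
                  branch 2.2.2.1.2 (add F d, T a):
                    ○ open, literals {a=1, b=1, c=1, d=0}.
              branch 2.2.2.2 (add T (not a implies (b implies a))):
                T (not a implies (b implies a)): β-rule — branch into F not a  //  T (b implies a).
                  branch 2.2.2.2.1 (add F not a):
                    ○ open, literals {a=1, b=1, c=1}.
                  branch 2.2.2.2.2 (add T (b implies a)):
                    T (b implies a): β-rule — branch into F b  //  T a.
                      branch 2.2.2.2.2.1 (add F b):
                        × closes — contains both b and not b.
                      branch 2.2.2.2.2.2 (add T a):
                        ○ open, literals {a=1, b=1, c=1}.
3 branches closed, 11 open.
Each open branch fixes some atoms; the unmentioned ones are free. Counting distinct full assignments: branch {d=1} (b, c, a) contributes 8 new; branch {a=0, d=1} (b, c) contributes 0 new; branch {a=1, d=1} (b, c) contributes 0 new; branch {b=0, d=1} (c, a) contributes 0 new; branch {a=1, d=1} (b, c) contributes 0 new; branch {b=1, c=1, d=1} (a) contributes 0 new; branch {b=1, c=1, d=0} (a) contributes 2 new; branch {a=0, b=1, c=1, d=1} (none free) contributes 0 new; branch {a=1, b=1, c=1, d=0} (none free) contributes 0 new; branch {a=1, b=1, c=1} (d) contributes 0 new; branch {a=1, b=1, c=1} (d) contributes 0 new. Total: 10.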